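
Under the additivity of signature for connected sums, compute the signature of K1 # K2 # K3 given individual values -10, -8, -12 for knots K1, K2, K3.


The signature is additive under connected sum.
signature(K1 # K2 # K3) = (-10) + (-8) + (-12)
= -30

-30


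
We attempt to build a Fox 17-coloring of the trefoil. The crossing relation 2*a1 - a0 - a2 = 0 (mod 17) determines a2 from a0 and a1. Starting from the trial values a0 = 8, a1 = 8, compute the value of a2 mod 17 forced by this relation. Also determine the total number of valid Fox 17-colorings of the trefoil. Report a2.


Step 1: Apply the given crossing relation 2*a1 - a0 - a2 = 0 (mod 17).
  a2 = 2*a1 - a0 mod 17
  a2 = 2*8 - 8 mod 17
  a2 = 16 - 8 mod 17
  a2 = 8 mod 17 = 8
Step 2: The trefoil has determinant 3.
  Number of Fox p-colorings (p prime) is p^2 if p = 3, else p.
  Since 17 does not divide 3, only trivial (constant) colorings exist.
  (Here a0 = a1 = a2 = 8, the constant coloring, which is valid.)
  Total colorings = 17
Step 3: a2 = 8, total Fox 17-colorings = 17

8


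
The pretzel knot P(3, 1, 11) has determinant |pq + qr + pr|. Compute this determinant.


Step 1: Compute pq + qr + pr.
pq = 3*1 = 3
qr = 1*11 = 11
pr = 3*11 = 33
pq + qr + pr = 3 + 11 + 33 = 47
Step 2: Take absolute value.
det(P(3,1,11)) = |47| = 47

47


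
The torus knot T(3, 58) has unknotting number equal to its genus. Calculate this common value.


For a torus knot T(p,q), both the unknotting number and genus equal (p-1)(q-1)/2.
= (3-1)(58-1)/2
= 2*57/2
= 114/2 = 57

57


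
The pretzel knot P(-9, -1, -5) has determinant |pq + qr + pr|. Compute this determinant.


Step 1: Compute pq + qr + pr.
pq = (-9)*(-1) = 9
qr = (-1)*(-5) = 5
pr = (-9)*(-5) = 45
pq + qr + pr = 9 + 5 + 45 = 59
Step 2: Take absolute value.
det(P(-9,-1,-5)) = |59| = 59

59


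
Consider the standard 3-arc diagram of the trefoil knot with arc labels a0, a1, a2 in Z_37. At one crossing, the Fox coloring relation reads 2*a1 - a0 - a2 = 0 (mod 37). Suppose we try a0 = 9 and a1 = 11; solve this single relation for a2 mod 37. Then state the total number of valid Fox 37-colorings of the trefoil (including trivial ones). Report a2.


Step 1: Apply the given crossing relation 2*a1 - a0 - a2 = 0 (mod 37).
  a2 = 2*a1 - a0 mod 37
  a2 = 2*11 - 9 mod 37
  a2 = 22 - 9 mod 37
  a2 = 13 mod 37 = 13
Step 2: The trefoil has determinant 3.
  Number of Fox p-colorings (p prime) is p^2 if p = 3, else p.
  Since 37 does not divide 3, only trivial (constant) colorings exist.
  (So the trial a0 = 9, a1 = 11 with a0 != a1 does NOT extend to a valid coloring of the whole trefoil: the other two crossing relations require 3*(a1 - a0) = 0 (mod 37), which fails.)
  Total colorings = 37
Step 3: a2 = 13, total Fox 37-colorings = 37

13


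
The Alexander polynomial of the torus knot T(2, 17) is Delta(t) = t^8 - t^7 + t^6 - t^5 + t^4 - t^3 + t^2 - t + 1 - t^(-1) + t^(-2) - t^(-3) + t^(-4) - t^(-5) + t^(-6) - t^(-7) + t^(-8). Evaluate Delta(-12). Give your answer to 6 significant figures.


Substituting t = -12 into Delta(t) = t^8 - t^7 + t^6 - t^5 + t^4 - t^3 + t^2 - t + 1 - t^(-1) + t^(-2) - t^(-3) + t^(-4) - t^(-5) + t^(-6) - t^(-7) + t^(-8):
Term values: (429981696) + (35831808) + (2985984) + (248832) + (20736) + (1728) + (144) + (12) + (1) + (0.0833333) + (0.00694444) + (0.000578704) + (4.82253e-05) + (4.01878e-06) + (3.34898e-07) + (2.79082e-08) + (2.32568e-09)
Sum = 469070941.1
Rounded to 6 significant figures: 4.69071e+08

4.69071e+08


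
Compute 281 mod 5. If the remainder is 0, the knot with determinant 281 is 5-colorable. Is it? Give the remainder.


Step 1: A knot is p-colorable if and only if p divides its determinant.
Step 2: Compute 281 mod 5.
281 = 56 * 5 + 1
Step 3: 281 mod 5 = 1
Step 4: The knot is 5-colorable: no

1


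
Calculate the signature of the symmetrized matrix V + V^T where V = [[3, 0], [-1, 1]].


Step 1: V + V^T = [[6, -1], [-1, 2]]
Step 2: trace = 8, det = 11
Step 3: Discriminant = 8^2 - 4*11 = 20
Step 4: Eigenvalues: 6.23607, 1.76393
Step 5: Signature = (# positive eigenvalues) - (# negative eigenvalues) = 2

2


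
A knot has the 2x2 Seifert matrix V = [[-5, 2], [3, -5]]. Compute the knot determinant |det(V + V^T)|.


Step 1: Form V + V^T where V = [[-5, 2], [3, -5]]
  V^T = [[-5, 3], [2, -5]]
  V + V^T = [[-10, 5], [5, -10]]
Step 2: det(V + V^T) = (-10)*(-10) - 5*5
  = 100 - 25 = 75
Step 3: Knot determinant = |det(V + V^T)| = |75| = 75

75


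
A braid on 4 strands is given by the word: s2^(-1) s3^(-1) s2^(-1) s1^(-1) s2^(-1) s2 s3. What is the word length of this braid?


The word length counts the number of generators (including inverses).
Listing each generator: s2^(-1), s3^(-1), s2^(-1), s1^(-1), s2^(-1), s2, s3
There are 7 generators in this braid word.

7


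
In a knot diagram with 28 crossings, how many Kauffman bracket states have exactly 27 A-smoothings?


We choose which 27 of 28 crossings get A-smoothings.
C(28, 27) = 28! / (27! * 1!)
= 28

28


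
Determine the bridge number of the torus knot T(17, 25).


The bridge number of T(p,q) is min(p,q).
min(17, 25) = 17

17


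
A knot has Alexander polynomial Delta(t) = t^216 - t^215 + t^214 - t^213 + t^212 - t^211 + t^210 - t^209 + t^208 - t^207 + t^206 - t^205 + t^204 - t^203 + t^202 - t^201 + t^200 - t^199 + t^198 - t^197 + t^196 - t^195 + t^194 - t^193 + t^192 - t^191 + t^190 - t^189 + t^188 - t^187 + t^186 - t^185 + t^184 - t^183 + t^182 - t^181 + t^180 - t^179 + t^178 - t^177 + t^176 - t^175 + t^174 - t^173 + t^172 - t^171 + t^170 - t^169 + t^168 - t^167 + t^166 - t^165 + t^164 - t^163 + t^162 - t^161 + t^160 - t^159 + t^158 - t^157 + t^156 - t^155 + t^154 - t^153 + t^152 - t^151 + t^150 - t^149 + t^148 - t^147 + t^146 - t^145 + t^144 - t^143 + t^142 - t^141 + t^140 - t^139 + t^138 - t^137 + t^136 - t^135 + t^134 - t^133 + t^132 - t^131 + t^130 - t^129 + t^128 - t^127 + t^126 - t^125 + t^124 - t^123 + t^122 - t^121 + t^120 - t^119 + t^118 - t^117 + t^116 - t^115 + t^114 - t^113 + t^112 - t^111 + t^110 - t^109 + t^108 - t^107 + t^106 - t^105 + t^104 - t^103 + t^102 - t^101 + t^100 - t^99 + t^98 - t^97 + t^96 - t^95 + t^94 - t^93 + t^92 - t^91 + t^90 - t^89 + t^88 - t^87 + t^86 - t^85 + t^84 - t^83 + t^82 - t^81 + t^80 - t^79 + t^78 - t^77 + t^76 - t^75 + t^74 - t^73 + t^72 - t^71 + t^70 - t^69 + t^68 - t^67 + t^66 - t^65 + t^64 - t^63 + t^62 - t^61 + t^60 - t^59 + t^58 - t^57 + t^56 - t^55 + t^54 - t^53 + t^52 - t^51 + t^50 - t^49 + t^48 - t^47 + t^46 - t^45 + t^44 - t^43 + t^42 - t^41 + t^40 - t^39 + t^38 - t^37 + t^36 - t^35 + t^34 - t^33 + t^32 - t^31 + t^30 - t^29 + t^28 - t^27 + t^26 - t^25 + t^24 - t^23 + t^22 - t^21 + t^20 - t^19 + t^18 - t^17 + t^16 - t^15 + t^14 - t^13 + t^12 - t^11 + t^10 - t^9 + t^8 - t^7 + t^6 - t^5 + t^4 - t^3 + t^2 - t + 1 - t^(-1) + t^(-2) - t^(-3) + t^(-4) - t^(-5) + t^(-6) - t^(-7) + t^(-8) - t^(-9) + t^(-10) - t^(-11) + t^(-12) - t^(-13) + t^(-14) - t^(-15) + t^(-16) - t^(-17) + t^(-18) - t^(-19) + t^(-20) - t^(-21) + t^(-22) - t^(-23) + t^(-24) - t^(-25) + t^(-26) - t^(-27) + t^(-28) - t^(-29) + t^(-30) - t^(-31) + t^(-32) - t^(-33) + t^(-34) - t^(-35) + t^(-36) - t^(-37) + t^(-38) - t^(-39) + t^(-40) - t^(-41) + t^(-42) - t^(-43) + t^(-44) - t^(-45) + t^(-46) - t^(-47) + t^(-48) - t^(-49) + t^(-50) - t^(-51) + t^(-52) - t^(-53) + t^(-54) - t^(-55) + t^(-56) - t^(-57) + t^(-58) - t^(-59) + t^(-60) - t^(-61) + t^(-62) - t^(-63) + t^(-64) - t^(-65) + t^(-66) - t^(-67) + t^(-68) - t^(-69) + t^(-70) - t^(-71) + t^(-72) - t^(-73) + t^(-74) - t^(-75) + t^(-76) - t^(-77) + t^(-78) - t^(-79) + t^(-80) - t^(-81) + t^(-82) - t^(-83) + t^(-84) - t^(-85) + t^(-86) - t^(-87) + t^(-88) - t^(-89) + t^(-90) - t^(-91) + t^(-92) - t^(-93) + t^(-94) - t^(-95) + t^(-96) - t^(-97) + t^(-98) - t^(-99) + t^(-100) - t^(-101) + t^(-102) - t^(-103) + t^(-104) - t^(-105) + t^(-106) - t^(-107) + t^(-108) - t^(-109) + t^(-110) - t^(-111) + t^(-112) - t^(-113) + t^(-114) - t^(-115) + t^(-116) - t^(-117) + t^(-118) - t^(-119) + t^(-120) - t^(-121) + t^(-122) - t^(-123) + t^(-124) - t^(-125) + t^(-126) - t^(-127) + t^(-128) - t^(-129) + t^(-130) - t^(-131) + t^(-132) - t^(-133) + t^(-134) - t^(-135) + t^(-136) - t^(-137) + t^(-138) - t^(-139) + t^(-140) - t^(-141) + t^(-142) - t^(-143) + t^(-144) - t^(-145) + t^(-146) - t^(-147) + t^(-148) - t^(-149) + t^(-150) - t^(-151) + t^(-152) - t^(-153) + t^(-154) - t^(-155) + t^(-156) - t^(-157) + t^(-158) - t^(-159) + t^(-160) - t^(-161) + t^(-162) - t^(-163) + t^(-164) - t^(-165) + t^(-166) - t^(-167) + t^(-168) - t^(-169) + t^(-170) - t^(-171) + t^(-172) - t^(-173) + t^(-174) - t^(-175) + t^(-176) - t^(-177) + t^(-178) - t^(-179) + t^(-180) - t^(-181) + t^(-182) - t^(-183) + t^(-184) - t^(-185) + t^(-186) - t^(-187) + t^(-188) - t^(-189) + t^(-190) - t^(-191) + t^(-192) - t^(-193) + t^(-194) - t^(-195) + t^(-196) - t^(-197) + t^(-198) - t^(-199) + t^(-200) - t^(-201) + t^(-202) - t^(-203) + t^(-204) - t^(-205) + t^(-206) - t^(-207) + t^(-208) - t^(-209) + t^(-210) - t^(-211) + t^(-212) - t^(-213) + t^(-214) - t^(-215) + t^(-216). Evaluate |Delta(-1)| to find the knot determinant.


Step 1: The polynomial has 433 terms with alternating signs, exponents from 216 down to -216.
Step 2: Substitute t = -1. The i-th term has coefficient (-1)^i and exponent (m-i),
  so its value is (-1)^i * (-1)^(m-i) = (-1)^m = 1 for every i.
Step 3: All 433 terms equal 1, so Delta(-1) = 433 * (1) = 433
Step 4: |Delta(-1)| = 433

433


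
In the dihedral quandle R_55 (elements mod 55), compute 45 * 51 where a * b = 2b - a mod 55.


45 * 51 = 2*51 - 45 mod 55
= 102 - 45 mod 55
= 57 mod 55 = 2

2


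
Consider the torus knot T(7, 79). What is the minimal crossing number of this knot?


For a torus knot T(p, q) with gcd(p,q)=1,
the crossing number is min(p*(q-1), q*(p-1)).
p*(q-1) = 7*78 = 546
q*(p-1) = 79*6 = 474
min(546, 474) = 474

474


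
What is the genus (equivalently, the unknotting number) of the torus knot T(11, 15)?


For a torus knot T(p,q), both the unknotting number and genus equal (p-1)(q-1)/2.
= (11-1)(15-1)/2
= 10*14/2
= 140/2 = 70

70


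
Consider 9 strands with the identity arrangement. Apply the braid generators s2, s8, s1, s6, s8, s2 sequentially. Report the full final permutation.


Starting with identity [1, 2, 3, 4, 5, 6, 7, 8, 9].
Apply generators in sequence:
  After s2: [1, 3, 2, 4, 5, 6, 7, 8, 9]
  After s8: [1, 3, 2, 4, 5, 6, 7, 9, 8]
  After s1: [3, 1, 2, 4, 5, 6, 7, 9, 8]
  After s6: [3, 1, 2, 4, 5, 7, 6, 9, 8]
  After s8: [3, 1, 2, 4, 5, 7, 6, 8, 9]
  After s2: [3, 2, 1, 4, 5, 7, 6, 8, 9]
Final permutation: [3, 2, 1, 4, 5, 7, 6, 8, 9]

[3, 2, 1, 4, 5, 7, 6, 8, 9]


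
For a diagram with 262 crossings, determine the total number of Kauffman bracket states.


Each crossing contributes 2 choices (A-smoothing or B-smoothing).
Total states = 2^262 = 7410693711188236507108543040556026102609279018600996098525285376506440296955904

7410693711188236507108543040556026102609279018600996098525285376506440296955904


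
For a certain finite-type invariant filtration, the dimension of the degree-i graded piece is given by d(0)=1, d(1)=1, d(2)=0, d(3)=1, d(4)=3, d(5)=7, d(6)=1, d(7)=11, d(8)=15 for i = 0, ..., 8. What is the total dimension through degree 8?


Total dimension = d(0) + d(1) + ... + d(8)
= 1 + 1 + 0 + 1 + 3 + 7 + 1 + 11 + 15
= 40

40


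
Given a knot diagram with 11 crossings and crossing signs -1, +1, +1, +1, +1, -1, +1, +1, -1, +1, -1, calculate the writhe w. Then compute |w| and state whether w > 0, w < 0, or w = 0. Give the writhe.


Step 1: Count positive crossings (+1).
Positive crossings: 7
Step 2: Count negative crossings (-1).
Negative crossings: 4
Step 3: Writhe = (positive) - (negative)
w = 7 - 4 = 3
Step 4: |w| = 3, and w is positive

3


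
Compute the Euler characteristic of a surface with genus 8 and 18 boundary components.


chi = 2 - 2g - b
= 2 - 2*8 - 18
= 2 - 16 - 18 = -32

-32


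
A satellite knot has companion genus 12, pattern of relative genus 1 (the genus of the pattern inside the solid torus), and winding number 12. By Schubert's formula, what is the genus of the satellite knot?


Schubert: g(satellite) = g_rel(pattern) + |winding| * g(companion),
where g_rel(pattern) is the genus of the pattern relative to the solid torus.
= 1 + 12 * 12
= 1 + 144 = 145

145


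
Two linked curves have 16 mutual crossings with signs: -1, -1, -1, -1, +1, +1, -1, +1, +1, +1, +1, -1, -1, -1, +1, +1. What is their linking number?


Step 1: Count positive crossings: 8
Step 2: Count negative crossings: 8
Step 3: Sum of signs = 8 - 8 = 0
Step 4: Linking number = sum/2 = 0/2 = 0

0


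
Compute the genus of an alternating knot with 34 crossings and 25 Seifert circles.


For alternating knots, g = (c - s + 1)/2.
= (34 - 25 + 1)/2
= 10/2 = 5

5


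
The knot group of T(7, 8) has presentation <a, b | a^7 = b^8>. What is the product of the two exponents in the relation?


The relation is a^7 = b^8.
Product of exponents = 7 * 8
= 56

56


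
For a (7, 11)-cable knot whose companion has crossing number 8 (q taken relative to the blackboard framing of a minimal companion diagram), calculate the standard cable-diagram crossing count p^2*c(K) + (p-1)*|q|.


Step 1: Each of the c(K) crossings of the companion diagram becomes p*p = p^2 crossings among the p parallel strands, and each of the |q| twists s_1 s_2 ... s_(p-1) adds (p-1) crossings.
  Crossings = p^2 * c(K) + (p-1)*|q|
Step 2: = 7^2 * 8 + (7-1)*11
Step 3: = 49*8 + 6*11
Step 4: = 392 + 66 = 458

458


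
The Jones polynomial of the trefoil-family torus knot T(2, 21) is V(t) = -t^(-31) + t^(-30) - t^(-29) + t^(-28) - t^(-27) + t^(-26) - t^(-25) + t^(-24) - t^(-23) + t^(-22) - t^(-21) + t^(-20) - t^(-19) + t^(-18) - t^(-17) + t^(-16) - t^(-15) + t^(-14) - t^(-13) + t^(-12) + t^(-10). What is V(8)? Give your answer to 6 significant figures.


Substituting t = 8 into V(t) = -t^(-31) + t^(-30) - t^(-29) + t^(-28) - t^(-27) + t^(-26) - t^(-25) + t^(-24) - t^(-23) + t^(-22) - t^(-21) + t^(-20) - t^(-19) + t^(-18) - t^(-17) + t^(-16) - t^(-15) + t^(-14) - t^(-13) + t^(-12) + t^(-10):
  (-)t^(-31) = -1.00974e-28
  (+)t^(-30) = 8.07794e-28
  (-)t^(-29) = -6.46235e-27
  (+)t^(-28) = 5.16988e-26
  (-)t^(-27) = -4.1359e-25
  (+)t^(-26) = 3.30872e-24
  (-)t^(-25) = -2.64698e-23
  (+)t^(-24) = 2.11758e-22
  (-)t^(-23) = -1.69407e-21
  (+)t^(-22) = 1.35525e-20
  (-)t^(-21) = -1.0842e-19
  (+)t^(-20) = 8.67362e-19
  (-)t^(-19) = -6.93889e-18
  (+)t^(-18) = 5.55112e-17
  (-)t^(-17) = -4.44089e-16
  (+)t^(-16) = 3.55271e-15
  (-)t^(-15) = -2.84217e-14
  (+)t^(-14) = 2.27374e-13
  (-)t^(-13) = -1.81899e-12
  (+)t^(-12) = 1.45519e-11
  (+)t^(-10) = 9.31323e-10
Sum = (-1.00974e-28) + (8.07794e-28) + (-6.46235e-27) + (5.16988e-26) + (-4.1359e-25) + (3.30872e-24) + (-2.64698e-23) + (2.11758e-22) + (-1.69407e-21) + (1.35525e-20) + (-1.0842e-19) + (8.67362e-19) + (-6.93889e-18) + (5.55112e-17) + (-4.44089e-16) + (3.55271e-15) + (-2.84217e-14) + (2.27374e-13) + (-1.81899e-12) + (1.45519e-11) + (9.31323e-10)
= 9.442576104e-10
Rounded to 6 significant figures: 9.44258e-10

9.44258e-10


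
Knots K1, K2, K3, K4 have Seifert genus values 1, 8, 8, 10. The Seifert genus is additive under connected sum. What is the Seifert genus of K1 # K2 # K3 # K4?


The Seifert genus is additive under connected sum.
Seifert genus(K1 # K2 # K3 # K4) = (1) + (8) + (8) + (10)
= 27

27


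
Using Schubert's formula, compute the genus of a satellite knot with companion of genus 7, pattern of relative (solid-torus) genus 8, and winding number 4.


Schubert: g(satellite) = g_rel(pattern) + |winding| * g(companion),
where g_rel(pattern) is the genus of the pattern relative to the solid torus.
= 8 + 4 * 7
= 8 + 28 = 36

36


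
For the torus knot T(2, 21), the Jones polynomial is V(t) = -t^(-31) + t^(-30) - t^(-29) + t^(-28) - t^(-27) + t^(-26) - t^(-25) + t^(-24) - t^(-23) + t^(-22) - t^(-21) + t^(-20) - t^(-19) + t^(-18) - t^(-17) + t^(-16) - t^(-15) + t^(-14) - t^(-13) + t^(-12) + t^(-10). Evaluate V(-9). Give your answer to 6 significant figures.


Substituting t = -9 into V(t) = -t^(-31) + t^(-30) - t^(-29) + t^(-28) - t^(-27) + t^(-26) - t^(-25) + t^(-24) - t^(-23) + t^(-22) - t^(-21) + t^(-20) - t^(-19) + t^(-18) - t^(-17) + t^(-16) - t^(-15) + t^(-14) - t^(-13) + t^(-12) + t^(-10):
  (-)t^(-31) = 2.62109e-30
  (+)t^(-30) = 2.35898e-29
  (-)t^(-29) = 2.12308e-28
  (+)t^(-28) = 1.91078e-27
  (-)t^(-27) = 1.7197e-26
  (+)t^(-26) = 1.54773e-25
  (-)t^(-25) = 1.39296e-24
  (+)t^(-24) = 1.25366e-23
  (-)t^(-23) = 1.12829e-22
  (+)t^(-22) = 1.01546e-21
  (-)t^(-21) = 9.13918e-21
  (+)t^(-20) = 8.22526e-20
  (-)t^(-19) = 7.40274e-19
  (+)t^(-18) = 6.66246e-18
  (-)t^(-17) = 5.99622e-17
  (+)t^(-16) = 5.3966e-16
  (-)t^(-15) = 4.85694e-15
  (+)t^(-14) = 4.37124e-14
  (-)t^(-13) = 3.93412e-13
  (+)t^(-12) = 3.54071e-12
  (+)t^(-10) = 2.86797e-10
Sum = (2.62109e-30) + (2.35898e-29) + (2.12308e-28) + (1.91078e-27) + (1.7197e-26) + (1.54773e-25) + (1.39296e-24) + (1.25366e-23) + (1.12829e-22) + (1.01546e-21) + (9.13918e-21) + (8.22526e-20) + (7.40274e-19) + (6.66246e-18) + (5.99622e-17) + (5.3966e-16) + (4.85694e-15) + (4.37124e-14) + (3.93412e-13) + (3.54071e-12) + (2.86797e-10)
= 2.907804935e-10
Rounded to 6 significant figures: 2.9078e-10

2.9078e-10


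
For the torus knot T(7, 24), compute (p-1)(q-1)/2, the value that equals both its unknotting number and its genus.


For a torus knot T(p,q), both the unknotting number and genus equal (p-1)(q-1)/2.
= (7-1)(24-1)/2
= 6*23/2
= 138/2 = 69

69


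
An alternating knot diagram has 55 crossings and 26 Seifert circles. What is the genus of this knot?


For alternating knots, g = (c - s + 1)/2.
= (55 - 26 + 1)/2
= 30/2 = 15

15


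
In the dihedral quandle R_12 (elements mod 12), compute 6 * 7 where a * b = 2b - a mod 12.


6 * 7 = 2*7 - 6 mod 12
= 14 - 6 mod 12
= 8 mod 12 = 8

8


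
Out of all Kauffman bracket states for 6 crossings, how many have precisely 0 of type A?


We choose which 0 of 6 crossings get A-smoothings.
C(6, 0) = 6! / (0! * 6!)
= 1

1


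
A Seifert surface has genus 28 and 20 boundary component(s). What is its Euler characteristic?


chi = 2 - 2g - b
= 2 - 2*28 - 20
= 2 - 56 - 20 = -74

-74


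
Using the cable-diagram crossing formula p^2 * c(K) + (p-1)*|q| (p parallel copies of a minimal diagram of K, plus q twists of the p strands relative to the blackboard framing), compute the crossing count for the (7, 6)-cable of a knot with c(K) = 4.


Step 1: Each of the c(K) crossings of the companion diagram becomes p*p = p^2 crossings among the p parallel strands, and each of the |q| twists s_1 s_2 ... s_(p-1) adds (p-1) crossings.
  Crossings = p^2 * c(K) + (p-1)*|q|
Step 2: = 7^2 * 4 + (7-1)*6
Step 3: = 49*4 + 6*6
Step 4: = 196 + 36 = 232

232


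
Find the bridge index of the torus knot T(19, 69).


The bridge number of T(p,q) is min(p,q).
min(19, 69) = 19

19


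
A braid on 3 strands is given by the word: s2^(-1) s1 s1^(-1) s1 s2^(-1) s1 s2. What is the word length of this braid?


The word length counts the number of generators (including inverses).
Listing each generator: s2^(-1), s1, s1^(-1), s1, s2^(-1), s1, s2
There are 7 generators in this braid word.

7


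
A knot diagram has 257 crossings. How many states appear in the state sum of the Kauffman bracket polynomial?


Each crossing contributes 2 choices (A-smoothing or B-smoothing).
Total states = 2^257 = 231584178474632390847141970017375815706539969331281128078915168015826259279872

231584178474632390847141970017375815706539969331281128078915168015826259279872


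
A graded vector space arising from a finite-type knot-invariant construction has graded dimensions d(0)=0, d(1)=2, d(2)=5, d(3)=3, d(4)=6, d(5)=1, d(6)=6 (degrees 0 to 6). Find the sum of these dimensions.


Total dimension = d(0) + d(1) + ... + d(6)
= 0 + 2 + 5 + 3 + 6 + 1 + 6
= 23

23


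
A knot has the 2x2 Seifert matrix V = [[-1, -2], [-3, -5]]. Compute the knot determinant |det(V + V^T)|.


Step 1: Form V + V^T where V = [[-1, -2], [-3, -5]]
  V^T = [[-1, -3], [-2, -5]]
  V + V^T = [[-2, -5], [-5, -10]]
Step 2: det(V + V^T) = (-2)*(-10) - (-5)*(-5)
  = 20 - 25 = -5
Step 3: Knot determinant = |det(V + V^T)| = |-5| = 5

5


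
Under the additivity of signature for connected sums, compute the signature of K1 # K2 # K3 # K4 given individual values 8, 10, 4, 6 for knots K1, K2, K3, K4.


The signature is additive under connected sum.
signature(K1 # K2 # K3 # K4) = (8) + (10) + (4) + (6)
= 28

28


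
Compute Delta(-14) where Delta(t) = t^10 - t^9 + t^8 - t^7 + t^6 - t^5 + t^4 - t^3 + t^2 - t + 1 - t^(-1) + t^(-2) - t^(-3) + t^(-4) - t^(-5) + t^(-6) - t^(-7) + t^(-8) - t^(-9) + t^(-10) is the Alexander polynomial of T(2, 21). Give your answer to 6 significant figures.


Substituting t = -14 into Delta(t) = t^10 - t^9 + t^8 - t^7 + t^6 - t^5 + t^4 - t^3 + t^2 - t + 1 - t^(-1) + t^(-2) - t^(-3) + t^(-4) - t^(-5) + t^(-6) - t^(-7) + t^(-8) - t^(-9) + t^(-10):
Term values: (289254654976) + (20661046784) + (1475789056) + (105413504) + (7529536) + (537824) + (38416) + (2744) + (196) + (14) + (1) + (0.0714286) + (0.00510204) + (0.000364431) + (2.60308e-05) + (1.85934e-06) + (1.3281e-07) + (9.48645e-09) + (6.77604e-10) + (4.84003e-11) + (3.45716e-12)
Sum = 3.115050131e+11
Rounded to 6 significant figures: 3.11505e+11

3.11505e+11


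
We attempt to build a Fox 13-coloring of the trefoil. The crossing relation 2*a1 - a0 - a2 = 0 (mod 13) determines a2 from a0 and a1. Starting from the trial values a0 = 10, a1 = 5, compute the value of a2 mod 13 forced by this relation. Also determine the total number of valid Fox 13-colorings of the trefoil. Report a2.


Step 1: Apply the given crossing relation 2*a1 - a0 - a2 = 0 (mod 13).
  a2 = 2*a1 - a0 mod 13
  a2 = 2*5 - 10 mod 13
  a2 = 10 - 10 mod 13
  a2 = 0 mod 13 = 0
Step 2: The trefoil has determinant 3.
  Number of Fox p-colorings (p prime) is p^2 if p = 3, else p.
  Since 13 does not divide 3, only trivial (constant) colorings exist.
  (So the trial a0 = 10, a1 = 5 with a0 != a1 does NOT extend to a valid coloring of the whole trefoil: the other two crossing relations require 3*(a1 - a0) = 0 (mod 13), which fails.)
  Total colorings = 13
Step 3: a2 = 0, total Fox 13-colorings = 13

0


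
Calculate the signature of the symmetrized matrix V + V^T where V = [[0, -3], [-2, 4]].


Step 1: V + V^T = [[0, -5], [-5, 8]]
Step 2: trace = 8, det = -25
Step 3: Discriminant = 8^2 - 4*(-25) = 164
Step 4: Eigenvalues: 10.4031, -2.40312
Step 5: Signature = (# positive eigenvalues) - (# negative eigenvalues) = 0

0


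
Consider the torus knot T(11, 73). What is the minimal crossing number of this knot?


For a torus knot T(p, q) with gcd(p,q)=1,
the crossing number is min(p*(q-1), q*(p-1)).
p*(q-1) = 11*72 = 792
q*(p-1) = 73*10 = 730
min(792, 730) = 730

730


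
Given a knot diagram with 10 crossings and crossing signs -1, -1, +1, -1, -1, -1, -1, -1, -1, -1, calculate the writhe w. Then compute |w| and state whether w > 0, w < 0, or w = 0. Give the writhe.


Step 1: Count positive crossings (+1).
Positive crossings: 1
Step 2: Count negative crossings (-1).
Negative crossings: 9
Step 3: Writhe = (positive) - (negative)
w = 1 - 9 = -8
Step 4: |w| = 8, and w is negative

-8


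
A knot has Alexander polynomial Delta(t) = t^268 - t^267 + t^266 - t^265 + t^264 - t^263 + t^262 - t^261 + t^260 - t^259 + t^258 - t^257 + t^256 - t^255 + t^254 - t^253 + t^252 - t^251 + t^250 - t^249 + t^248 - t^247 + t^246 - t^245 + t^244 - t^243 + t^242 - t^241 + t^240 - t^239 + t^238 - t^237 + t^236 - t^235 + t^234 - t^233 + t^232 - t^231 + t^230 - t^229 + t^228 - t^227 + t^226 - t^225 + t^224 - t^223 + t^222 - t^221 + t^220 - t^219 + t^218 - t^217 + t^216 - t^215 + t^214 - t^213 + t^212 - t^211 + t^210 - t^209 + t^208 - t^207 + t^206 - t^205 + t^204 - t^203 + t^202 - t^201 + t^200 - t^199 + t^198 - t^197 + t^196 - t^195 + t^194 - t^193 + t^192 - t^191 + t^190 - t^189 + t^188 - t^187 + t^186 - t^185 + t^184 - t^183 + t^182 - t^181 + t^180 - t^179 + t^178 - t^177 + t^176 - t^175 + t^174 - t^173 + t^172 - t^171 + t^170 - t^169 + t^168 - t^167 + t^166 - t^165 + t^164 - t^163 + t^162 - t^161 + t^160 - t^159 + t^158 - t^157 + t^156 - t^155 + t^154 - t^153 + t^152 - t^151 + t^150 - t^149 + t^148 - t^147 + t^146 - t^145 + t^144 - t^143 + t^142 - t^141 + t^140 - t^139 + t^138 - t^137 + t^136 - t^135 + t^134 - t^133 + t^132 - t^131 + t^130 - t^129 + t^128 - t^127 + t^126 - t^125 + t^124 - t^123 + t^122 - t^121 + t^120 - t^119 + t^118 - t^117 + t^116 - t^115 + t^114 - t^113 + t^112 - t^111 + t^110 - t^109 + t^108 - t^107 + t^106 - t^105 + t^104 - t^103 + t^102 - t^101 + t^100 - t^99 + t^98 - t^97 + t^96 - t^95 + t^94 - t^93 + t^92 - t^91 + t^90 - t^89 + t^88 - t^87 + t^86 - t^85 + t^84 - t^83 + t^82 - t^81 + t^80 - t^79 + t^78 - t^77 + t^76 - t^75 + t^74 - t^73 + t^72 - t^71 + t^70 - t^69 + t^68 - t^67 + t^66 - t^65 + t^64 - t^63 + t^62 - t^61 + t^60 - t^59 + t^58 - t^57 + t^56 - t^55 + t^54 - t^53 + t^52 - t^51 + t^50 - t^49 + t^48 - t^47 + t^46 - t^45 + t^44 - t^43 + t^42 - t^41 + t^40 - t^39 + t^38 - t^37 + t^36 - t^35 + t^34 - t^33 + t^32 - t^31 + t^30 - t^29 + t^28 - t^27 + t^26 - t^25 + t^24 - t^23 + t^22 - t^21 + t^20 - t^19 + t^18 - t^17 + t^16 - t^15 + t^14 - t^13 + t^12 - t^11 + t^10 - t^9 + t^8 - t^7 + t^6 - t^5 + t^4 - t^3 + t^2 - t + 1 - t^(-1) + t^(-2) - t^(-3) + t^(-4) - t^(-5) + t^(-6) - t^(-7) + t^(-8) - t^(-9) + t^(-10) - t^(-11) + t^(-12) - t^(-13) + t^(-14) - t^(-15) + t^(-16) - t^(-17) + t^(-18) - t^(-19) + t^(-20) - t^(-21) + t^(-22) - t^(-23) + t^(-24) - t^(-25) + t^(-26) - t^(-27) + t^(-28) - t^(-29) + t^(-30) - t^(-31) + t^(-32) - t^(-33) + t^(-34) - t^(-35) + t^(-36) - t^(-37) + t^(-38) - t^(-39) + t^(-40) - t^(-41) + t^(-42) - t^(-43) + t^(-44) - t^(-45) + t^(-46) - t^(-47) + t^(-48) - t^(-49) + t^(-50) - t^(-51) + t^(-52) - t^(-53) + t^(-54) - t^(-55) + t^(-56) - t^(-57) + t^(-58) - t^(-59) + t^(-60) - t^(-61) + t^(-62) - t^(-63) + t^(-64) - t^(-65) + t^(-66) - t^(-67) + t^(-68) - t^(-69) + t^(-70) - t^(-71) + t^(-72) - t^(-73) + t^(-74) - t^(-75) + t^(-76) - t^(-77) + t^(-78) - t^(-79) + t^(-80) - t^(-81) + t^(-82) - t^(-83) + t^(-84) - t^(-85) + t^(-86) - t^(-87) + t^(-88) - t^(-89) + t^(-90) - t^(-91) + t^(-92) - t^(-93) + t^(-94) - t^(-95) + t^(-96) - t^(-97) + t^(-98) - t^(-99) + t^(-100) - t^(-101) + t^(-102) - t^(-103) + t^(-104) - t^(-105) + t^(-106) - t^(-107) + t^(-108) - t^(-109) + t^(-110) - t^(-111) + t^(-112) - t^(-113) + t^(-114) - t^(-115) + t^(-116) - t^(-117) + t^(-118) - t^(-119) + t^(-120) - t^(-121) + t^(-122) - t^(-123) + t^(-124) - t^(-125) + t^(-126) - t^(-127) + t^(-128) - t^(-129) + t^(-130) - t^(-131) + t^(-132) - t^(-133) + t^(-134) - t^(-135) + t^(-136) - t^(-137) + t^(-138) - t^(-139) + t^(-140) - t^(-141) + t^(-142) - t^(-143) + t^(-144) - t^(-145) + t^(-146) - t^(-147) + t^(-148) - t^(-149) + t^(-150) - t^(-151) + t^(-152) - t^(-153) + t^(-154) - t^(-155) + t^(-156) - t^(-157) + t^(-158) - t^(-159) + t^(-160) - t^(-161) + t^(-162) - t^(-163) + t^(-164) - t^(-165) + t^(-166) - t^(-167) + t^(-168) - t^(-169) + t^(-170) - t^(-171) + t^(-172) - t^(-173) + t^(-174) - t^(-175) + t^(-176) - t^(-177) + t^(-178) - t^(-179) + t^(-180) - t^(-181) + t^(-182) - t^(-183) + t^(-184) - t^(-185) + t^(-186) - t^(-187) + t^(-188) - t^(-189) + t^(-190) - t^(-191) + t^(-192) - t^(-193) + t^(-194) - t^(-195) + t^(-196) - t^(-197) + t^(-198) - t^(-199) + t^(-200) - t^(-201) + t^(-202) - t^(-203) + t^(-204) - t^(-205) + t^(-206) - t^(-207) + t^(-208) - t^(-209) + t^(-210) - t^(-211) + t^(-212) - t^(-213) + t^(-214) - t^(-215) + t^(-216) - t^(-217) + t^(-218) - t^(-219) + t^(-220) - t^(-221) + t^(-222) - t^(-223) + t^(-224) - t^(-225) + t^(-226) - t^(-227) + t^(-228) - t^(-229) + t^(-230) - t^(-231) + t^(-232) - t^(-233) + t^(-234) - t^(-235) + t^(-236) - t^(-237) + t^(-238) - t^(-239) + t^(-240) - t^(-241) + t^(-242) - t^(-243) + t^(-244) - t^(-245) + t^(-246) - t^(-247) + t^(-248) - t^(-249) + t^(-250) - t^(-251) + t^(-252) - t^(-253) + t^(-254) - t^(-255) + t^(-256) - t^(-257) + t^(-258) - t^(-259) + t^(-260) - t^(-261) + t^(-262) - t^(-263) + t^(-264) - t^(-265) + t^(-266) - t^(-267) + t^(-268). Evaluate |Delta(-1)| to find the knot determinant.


Step 1: The polynomial has 537 terms with alternating signs, exponents from 268 down to -268.
Step 2: Substitute t = -1. The i-th term has coefficient (-1)^i and exponent (m-i),
  so its value is (-1)^i * (-1)^(m-i) = (-1)^m = 1 for every i.
Step 3: All 537 terms equal 1, so Delta(-1) = 537 * (1) = 537
Step 4: |Delta(-1)| = 537

537


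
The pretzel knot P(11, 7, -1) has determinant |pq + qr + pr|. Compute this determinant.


Step 1: Compute pq + qr + pr.
pq = 11*7 = 77
qr = 7*(-1) = -7
pr = 11*(-1) = -11
pq + qr + pr = 77 + (-7) + (-11) = 59
Step 2: Take absolute value.
det(P(11,7,-1)) = |59| = 59

59


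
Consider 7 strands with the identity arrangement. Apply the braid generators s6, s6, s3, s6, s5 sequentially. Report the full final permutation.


Starting with identity [1, 2, 3, 4, 5, 6, 7].
Apply generators in sequence:
  After s6: [1, 2, 3, 4, 5, 7, 6]
  After s6: [1, 2, 3, 4, 5, 6, 7]
  After s3: [1, 2, 4, 3, 5, 6, 7]
  After s6: [1, 2, 4, 3, 5, 7, 6]
  After s5: [1, 2, 4, 3, 7, 5, 6]
Final permutation: [1, 2, 4, 3, 7, 5, 6]

[1, 2, 4, 3, 7, 5, 6]


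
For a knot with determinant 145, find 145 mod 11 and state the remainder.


Step 1: A knot is p-colorable if and only if p divides its determinant.
Step 2: Compute 145 mod 11.
145 = 13 * 11 + 2
Step 3: 145 mod 11 = 2
Step 4: The knot is 11-colorable: no

2


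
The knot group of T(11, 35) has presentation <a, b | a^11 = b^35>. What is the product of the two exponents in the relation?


The relation is a^11 = b^35.
Product of exponents = 11 * 35
= 385

385


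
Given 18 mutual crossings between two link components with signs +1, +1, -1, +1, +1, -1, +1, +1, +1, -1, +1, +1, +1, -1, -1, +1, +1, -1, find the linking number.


Step 1: Count positive crossings: 12
Step 2: Count negative crossings: 6
Step 3: Sum of signs = 12 - 6 = 6
Step 4: Linking number = sum/2 = 6/2 = 3

3


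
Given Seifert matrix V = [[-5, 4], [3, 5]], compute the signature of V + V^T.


Step 1: V + V^T = [[-10, 7], [7, 10]]
Step 2: trace = 0, det = -149
Step 3: Discriminant = 0^2 - 4*(-149) = 596
Step 4: Eigenvalues: 12.2066, -12.2066
Step 5: Signature = (# positive eigenvalues) - (# negative eigenvalues) = 0

0


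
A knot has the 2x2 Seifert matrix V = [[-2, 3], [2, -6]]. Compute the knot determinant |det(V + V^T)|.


Step 1: Form V + V^T where V = [[-2, 3], [2, -6]]
  V^T = [[-2, 2], [3, -6]]
  V + V^T = [[-4, 5], [5, -12]]
Step 2: det(V + V^T) = (-4)*(-12) - 5*5
  = 48 - 25 = 23
Step 3: Knot determinant = |det(V + V^T)| = |23| = 23

23


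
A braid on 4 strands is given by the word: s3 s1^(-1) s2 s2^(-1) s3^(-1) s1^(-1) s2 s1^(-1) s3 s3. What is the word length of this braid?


The word length counts the number of generators (including inverses).
Listing each generator: s3, s1^(-1), s2, s2^(-1), s3^(-1), s1^(-1), s2, s1^(-1), s3, s3
There are 10 generators in this braid word.

10


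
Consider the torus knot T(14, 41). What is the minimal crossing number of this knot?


For a torus knot T(p, q) with gcd(p,q)=1,
the crossing number is min(p*(q-1), q*(p-1)).
p*(q-1) = 14*40 = 560
q*(p-1) = 41*13 = 533
min(560, 533) = 533

533


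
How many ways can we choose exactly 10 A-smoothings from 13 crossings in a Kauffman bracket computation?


We choose which 10 of 13 crossings get A-smoothings.
C(13, 10) = 13! / (10! * 3!)
= 286

286


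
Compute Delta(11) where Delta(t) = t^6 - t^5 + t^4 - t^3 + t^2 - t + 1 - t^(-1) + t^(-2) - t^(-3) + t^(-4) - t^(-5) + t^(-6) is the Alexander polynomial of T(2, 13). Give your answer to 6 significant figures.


Substituting t = 11 into Delta(t) = t^6 - t^5 + t^4 - t^3 + t^2 - t + 1 - t^(-1) + t^(-2) - t^(-3) + t^(-4) - t^(-5) + t^(-6):
Term values: (1771561) + (-161051) + (14641) + (-1331) + (121) + (-11) + (1) + (-0.0909091) + (0.00826446) + (-0.000751315) + (6.83013e-05) + (-6.20921e-06) + (5.64474e-07)
Sum = 1623930.917
Rounded to 6 significant figures: 1.62393e+06

1.62393e+06


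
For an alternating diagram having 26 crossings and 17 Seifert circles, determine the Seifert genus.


For alternating knots, g = (c - s + 1)/2.
= (26 - 17 + 1)/2
= 10/2 = 5

5


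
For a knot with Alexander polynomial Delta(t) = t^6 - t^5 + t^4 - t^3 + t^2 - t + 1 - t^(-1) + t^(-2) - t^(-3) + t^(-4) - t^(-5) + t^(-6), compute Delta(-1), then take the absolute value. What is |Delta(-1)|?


Step 1: The polynomial has 13 terms with alternating signs, exponents from 6 down to -6.
Step 2: Substitute t = -1. The i-th term has coefficient (-1)^i and exponent (m-i),
  so its value is (-1)^i * (-1)^(m-i) = (-1)^m = 1 for every i.
Step 3: All 13 terms equal 1, so Delta(-1) = 13 * (1) = 13
Step 4: |Delta(-1)| = 13

13


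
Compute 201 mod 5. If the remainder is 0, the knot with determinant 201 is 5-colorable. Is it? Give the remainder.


Step 1: A knot is p-colorable if and only if p divides its determinant.
Step 2: Compute 201 mod 5.
201 = 40 * 5 + 1
Step 3: 201 mod 5 = 1
Step 4: The knot is 5-colorable: no

1


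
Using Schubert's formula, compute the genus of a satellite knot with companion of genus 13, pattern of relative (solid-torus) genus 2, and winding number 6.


Schubert: g(satellite) = g_rel(pattern) + |winding| * g(companion),
where g_rel(pattern) is the genus of the pattern relative to the solid torus.
= 2 + 6 * 13
= 2 + 78 = 80

80


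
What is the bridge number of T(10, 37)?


The bridge number of T(p,q) is min(p,q).
min(10, 37) = 10

10


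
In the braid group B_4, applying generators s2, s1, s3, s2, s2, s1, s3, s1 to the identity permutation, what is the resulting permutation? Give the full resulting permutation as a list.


Starting with identity [1, 2, 3, 4].
Apply generators in sequence:
  After s2: [1, 3, 2, 4]
  After s1: [3, 1, 2, 4]
  After s3: [3, 1, 4, 2]
  After s2: [3, 4, 1, 2]
  After s2: [3, 1, 4, 2]
  After s1: [1, 3, 4, 2]
  After s3: [1, 3, 2, 4]
  After s1: [3, 1, 2, 4]
Final permutation: [3, 1, 2, 4]

[3, 1, 2, 4]


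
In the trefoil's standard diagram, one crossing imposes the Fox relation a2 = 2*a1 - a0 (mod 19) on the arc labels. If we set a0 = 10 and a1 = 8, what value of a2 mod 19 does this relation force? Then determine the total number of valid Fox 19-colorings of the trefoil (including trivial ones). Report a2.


Step 1: Apply the given crossing relation 2*a1 - a0 - a2 = 0 (mod 19).
  a2 = 2*a1 - a0 mod 19
  a2 = 2*8 - 10 mod 19
  a2 = 16 - 10 mod 19
  a2 = 6 mod 19 = 6
Step 2: The trefoil has determinant 3.
  Number of Fox p-colorings (p prime) is p^2 if p = 3, else p.
  Since 19 does not divide 3, only trivial (constant) colorings exist.
  (So the trial a0 = 10, a1 = 8 with a0 != a1 does NOT extend to a valid coloring of the whole trefoil: the other two crossing relations require 3*(a1 - a0) = 0 (mod 19), which fails.)
  Total colorings = 19
Step 3: a2 = 6, total Fox 19-colorings = 19

6


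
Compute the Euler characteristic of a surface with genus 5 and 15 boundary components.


chi = 2 - 2g - b
= 2 - 2*5 - 15
= 2 - 10 - 15 = -23

-23


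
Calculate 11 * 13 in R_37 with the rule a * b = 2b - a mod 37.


11 * 13 = 2*13 - 11 mod 37
= 26 - 11 mod 37
= 15 mod 37 = 15

15


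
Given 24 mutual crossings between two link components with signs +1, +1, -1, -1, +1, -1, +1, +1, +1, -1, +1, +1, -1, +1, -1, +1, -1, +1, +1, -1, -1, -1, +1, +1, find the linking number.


Step 1: Count positive crossings: 14
Step 2: Count negative crossings: 10
Step 3: Sum of signs = 14 - 10 = 4
Step 4: Linking number = sum/2 = 4/2 = 2

2


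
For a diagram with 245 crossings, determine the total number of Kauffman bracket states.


Each crossing contributes 2 choices (A-smoothing or B-smoothing).
Total states = 2^245 = 56539106072908298546665520023773392506479484700019806659891398441363832832

56539106072908298546665520023773392506479484700019806659891398441363832832


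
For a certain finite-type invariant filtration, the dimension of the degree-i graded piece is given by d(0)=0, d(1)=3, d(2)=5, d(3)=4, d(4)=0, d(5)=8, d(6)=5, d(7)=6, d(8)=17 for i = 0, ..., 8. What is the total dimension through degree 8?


Total dimension = d(0) + d(1) + ... + d(8)
= 0 + 3 + 5 + 4 + 0 + 8 + 5 + 6 + 17
= 48

48


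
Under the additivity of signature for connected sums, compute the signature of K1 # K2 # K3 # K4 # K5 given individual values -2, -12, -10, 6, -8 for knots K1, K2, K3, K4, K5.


The signature is additive under connected sum.
signature(K1 # K2 # K3 # K4 # K5) = (-2) + (-12) + (-10) + (6) + (-8)
= -26

-26


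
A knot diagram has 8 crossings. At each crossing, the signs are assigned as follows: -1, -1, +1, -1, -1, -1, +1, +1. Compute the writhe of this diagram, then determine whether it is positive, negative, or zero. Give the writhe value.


Step 1: Count positive crossings (+1).
Positive crossings: 3
Step 2: Count negative crossings (-1).
Negative crossings: 5
Step 3: Writhe = (positive) - (negative)
w = 3 - 5 = -2
Step 4: |w| = 2, and w is negative

-2


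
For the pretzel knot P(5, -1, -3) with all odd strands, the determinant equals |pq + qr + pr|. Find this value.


Step 1: Compute pq + qr + pr.
pq = 5*(-1) = -5
qr = (-1)*(-3) = 3
pr = 5*(-3) = -15
pq + qr + pr = -5 + 3 + (-15) = -17
Step 2: Take absolute value.
det(P(5,-1,-3)) = |-17| = 17

17


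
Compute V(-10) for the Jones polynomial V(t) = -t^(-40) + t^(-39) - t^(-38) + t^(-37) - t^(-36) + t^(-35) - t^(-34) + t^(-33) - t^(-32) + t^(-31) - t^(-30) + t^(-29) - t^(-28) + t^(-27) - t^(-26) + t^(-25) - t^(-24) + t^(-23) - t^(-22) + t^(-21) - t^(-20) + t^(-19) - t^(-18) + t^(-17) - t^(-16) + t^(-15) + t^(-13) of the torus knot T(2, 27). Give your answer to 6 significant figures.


Substituting t = -10 into V(t) = -t^(-40) + t^(-39) - t^(-38) + t^(-37) - t^(-36) + t^(-35) - t^(-34) + t^(-33) - t^(-32) + t^(-31) - t^(-30) + t^(-29) - t^(-28) + t^(-27) - t^(-26) + t^(-25) - t^(-24) + t^(-23) - t^(-22) + t^(-21) - t^(-20) + t^(-19) - t^(-18) + t^(-17) - t^(-16) + t^(-15) + t^(-13):
  (-)t^(-40) = -1e-40
  (+)t^(-39) = -1e-39
  (-)t^(-38) = -1e-38
  (+)t^(-37) = -1e-37
  (-)t^(-36) = -1e-36
  (+)t^(-35) = -1e-35
  (-)t^(-34) = -1e-34
  (+)t^(-33) = -1e-33
  (-)t^(-32) = -1e-32
  (+)t^(-31) = -1e-31
  (-)t^(-30) = -1e-30
  (+)t^(-29) = -1e-29
  (-)t^(-28) = -1e-28
  (+)t^(-27) = -1e-27
  (-)t^(-26) = -1e-26
  (+)t^(-25) = -1e-25
  (-)t^(-24) = -1e-24
  (+)t^(-23) = -1e-23
  (-)t^(-22) = -1e-22
  (+)t^(-21) = -1e-21
  (-)t^(-20) = -1e-20
  (+)t^(-19) = -1e-19
  (-)t^(-18) = -1e-18
  (+)t^(-17) = -1e-17
  (-)t^(-16) = -1e-16
  (+)t^(-15) = -1e-15
  (+)t^(-13) = -1e-13
Sum = (-1e-40) + (-1e-39) + (-1e-38) + (-1e-37) + (-1e-36) + (-1e-35) + (-1e-34) + (-1e-33) + (-1e-32) + (-1e-31) + (-1e-30) + (-1e-29) + (-1e-28) + (-1e-27) + (-1e-26) + (-1e-25) + (-1e-24) + (-1e-23) + (-1e-22) + (-1e-21) + (-1e-20) + (-1e-19) + (-1e-18) + (-1e-17) + (-1e-16) + (-1e-15) + (-1e-13)
= -1.011111111e-13
Rounded to 6 significant figures: -1.01111e-13

-1.01111e-13


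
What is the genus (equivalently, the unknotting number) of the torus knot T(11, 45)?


For a torus knot T(p,q), both the unknotting number and genus equal (p-1)(q-1)/2.
= (11-1)(45-1)/2
= 10*44/2
= 440/2 = 220

220


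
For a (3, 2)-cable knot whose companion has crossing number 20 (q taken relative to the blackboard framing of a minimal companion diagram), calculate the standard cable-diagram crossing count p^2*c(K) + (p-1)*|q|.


Step 1: Each of the c(K) crossings of the companion diagram becomes p*p = p^2 crossings among the p parallel strands, and each of the |q| twists s_1 s_2 ... s_(p-1) adds (p-1) crossings.
  Crossings = p^2 * c(K) + (p-1)*|q|
Step 2: = 3^2 * 20 + (3-1)*2
Step 3: = 9*20 + 2*2
Step 4: = 180 + 4 = 184

184


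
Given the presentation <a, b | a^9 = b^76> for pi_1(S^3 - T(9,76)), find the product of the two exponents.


The relation is a^9 = b^76.
Product of exponents = 9 * 76
= 684

684


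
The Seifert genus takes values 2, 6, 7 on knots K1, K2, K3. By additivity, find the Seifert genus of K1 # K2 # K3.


The Seifert genus is additive under connected sum.
Seifert genus(K1 # K2 # K3) = (2) + (6) + (7)
= 15

15
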